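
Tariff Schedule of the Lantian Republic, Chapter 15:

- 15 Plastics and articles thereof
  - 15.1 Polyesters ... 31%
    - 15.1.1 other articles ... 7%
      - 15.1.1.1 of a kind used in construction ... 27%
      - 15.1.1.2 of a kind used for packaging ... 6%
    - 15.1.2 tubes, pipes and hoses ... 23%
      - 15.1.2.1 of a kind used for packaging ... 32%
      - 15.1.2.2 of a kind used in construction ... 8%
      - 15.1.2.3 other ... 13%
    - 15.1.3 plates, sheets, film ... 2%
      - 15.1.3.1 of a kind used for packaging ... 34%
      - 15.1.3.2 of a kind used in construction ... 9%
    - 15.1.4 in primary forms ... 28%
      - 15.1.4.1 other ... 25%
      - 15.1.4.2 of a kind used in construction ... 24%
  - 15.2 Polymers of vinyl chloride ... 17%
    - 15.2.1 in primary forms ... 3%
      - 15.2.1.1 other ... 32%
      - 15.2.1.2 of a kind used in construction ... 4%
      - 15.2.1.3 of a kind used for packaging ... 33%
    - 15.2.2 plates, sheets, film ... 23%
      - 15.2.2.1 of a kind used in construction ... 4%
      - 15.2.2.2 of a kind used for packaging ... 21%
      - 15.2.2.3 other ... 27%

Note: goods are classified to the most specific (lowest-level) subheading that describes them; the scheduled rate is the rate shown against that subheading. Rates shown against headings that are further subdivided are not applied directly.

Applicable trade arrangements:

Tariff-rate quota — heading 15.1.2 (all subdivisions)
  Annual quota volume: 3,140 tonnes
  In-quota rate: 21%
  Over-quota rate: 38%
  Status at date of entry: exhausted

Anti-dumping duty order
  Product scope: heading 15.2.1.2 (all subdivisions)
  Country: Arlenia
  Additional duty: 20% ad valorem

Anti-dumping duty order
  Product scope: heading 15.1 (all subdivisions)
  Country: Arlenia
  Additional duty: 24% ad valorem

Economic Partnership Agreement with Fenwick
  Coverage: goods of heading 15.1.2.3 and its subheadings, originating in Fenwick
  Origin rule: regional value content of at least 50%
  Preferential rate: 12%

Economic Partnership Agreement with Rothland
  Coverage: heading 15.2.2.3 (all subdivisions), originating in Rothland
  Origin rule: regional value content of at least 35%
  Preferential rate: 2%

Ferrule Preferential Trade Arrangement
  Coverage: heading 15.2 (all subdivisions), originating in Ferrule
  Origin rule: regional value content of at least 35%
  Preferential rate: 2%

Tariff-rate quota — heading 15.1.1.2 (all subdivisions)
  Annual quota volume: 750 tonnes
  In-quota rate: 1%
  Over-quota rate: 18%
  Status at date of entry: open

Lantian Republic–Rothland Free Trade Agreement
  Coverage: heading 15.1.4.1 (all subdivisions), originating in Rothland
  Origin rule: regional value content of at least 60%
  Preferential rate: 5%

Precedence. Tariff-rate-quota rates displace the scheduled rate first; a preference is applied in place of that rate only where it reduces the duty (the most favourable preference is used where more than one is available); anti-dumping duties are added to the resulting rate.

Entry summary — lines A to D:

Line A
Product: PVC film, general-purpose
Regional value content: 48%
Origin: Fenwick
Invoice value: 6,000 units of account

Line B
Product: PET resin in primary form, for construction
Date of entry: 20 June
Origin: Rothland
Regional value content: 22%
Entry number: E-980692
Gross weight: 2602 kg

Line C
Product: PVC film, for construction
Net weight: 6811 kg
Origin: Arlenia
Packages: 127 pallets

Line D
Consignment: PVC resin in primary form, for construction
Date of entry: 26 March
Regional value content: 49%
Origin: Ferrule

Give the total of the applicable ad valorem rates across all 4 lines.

57%

Line A: PVC → 15.2; film → 15.2.2; general-purpose → 15.2.2.3. Scheduled 27%. Fenwick agreement on 15.1.2.3: 15.2.2.3 not covered. → 27%.
Line B: PET → 15.1; resin in primary form → 15.1.4; for construction → 15.1.4.2. Scheduled 24%. Rothland agreement on 15.2.2.3: 15.1.4.2 not covered; Rothland agreement on 15.1.4.1: 15.1.4.2 not covered. → 24%.
Line C: PVC → 15.2; film → 15.2.2; for construction → 15.2.2.1. Scheduled 4%. No special measure applies. → 4%.
Line D: PVC → 15.2; resin in primary form → 15.2.1; for construction → 15.2.1.2. Scheduled 4%. Ferrule agreement on 15.2: RVC ≥ 35% → 2% available; preferential 2%. → 2%.
Sum: 27% + 24% + 4% + 2% = 57%.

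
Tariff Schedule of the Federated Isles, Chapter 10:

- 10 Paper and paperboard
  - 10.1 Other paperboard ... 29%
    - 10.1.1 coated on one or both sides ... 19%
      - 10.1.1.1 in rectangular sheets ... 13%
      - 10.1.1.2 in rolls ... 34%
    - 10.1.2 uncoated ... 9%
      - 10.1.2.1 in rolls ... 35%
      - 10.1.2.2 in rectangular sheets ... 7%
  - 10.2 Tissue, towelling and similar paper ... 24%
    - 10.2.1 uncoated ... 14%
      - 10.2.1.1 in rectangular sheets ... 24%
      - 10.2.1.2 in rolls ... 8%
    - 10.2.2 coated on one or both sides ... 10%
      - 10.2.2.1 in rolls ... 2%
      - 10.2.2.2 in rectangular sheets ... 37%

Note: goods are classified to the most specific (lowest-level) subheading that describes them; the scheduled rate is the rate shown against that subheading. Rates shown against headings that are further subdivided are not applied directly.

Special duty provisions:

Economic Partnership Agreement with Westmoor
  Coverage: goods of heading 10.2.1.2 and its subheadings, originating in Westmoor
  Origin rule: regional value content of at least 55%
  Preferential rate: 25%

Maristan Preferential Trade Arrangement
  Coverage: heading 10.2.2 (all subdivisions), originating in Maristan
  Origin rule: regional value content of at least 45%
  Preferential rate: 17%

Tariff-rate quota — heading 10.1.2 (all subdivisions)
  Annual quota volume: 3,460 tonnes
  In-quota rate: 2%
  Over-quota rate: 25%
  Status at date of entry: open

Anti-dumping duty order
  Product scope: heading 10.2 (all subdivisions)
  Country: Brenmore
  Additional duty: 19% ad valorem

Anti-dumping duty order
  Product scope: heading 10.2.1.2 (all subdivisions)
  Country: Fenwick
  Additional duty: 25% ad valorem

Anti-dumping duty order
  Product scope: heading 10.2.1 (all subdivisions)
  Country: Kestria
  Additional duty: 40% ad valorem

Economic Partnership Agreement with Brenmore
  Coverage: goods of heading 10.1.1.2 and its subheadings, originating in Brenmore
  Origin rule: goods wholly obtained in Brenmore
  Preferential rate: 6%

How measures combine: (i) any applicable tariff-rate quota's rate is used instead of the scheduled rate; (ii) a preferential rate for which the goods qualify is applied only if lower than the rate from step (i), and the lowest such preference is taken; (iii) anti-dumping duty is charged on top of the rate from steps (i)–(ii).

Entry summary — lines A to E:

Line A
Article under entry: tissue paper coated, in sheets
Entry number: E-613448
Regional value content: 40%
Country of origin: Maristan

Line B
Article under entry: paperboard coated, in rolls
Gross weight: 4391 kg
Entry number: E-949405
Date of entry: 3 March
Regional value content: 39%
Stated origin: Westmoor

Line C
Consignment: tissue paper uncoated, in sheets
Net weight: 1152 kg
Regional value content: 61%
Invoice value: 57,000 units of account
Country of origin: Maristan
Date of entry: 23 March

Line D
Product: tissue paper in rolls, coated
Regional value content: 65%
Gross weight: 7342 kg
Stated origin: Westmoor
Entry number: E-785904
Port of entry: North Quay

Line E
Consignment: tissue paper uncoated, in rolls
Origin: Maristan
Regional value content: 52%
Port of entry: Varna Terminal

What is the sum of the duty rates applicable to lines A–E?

105%

Line A: tissue paper → 10.2; coated → 10.2.2; in sheets → 10.2.2.2. Scheduled 37%. Maristan agreement on 10.2.2: RVC < 45%. → 37%.
Line B: paperboard → 10.1; coated → 10.1.1; in rolls → 10.1.1.2. Scheduled 34%. Westmoor agreement on 10.2.1.2: 10.1.1.2 not covered. → 34%.
Line C: tissue paper → 10.2; uncoated → 10.2.1; in sheets → 10.2.1.1. Scheduled 24%. Maristan agreement on 10.2.2: 10.2.1.1 not covered. → 24%.
Line D: tissue paper → 10.2; coated → 10.2.2; in rolls → 10.2.2.1. Scheduled 2%. Westmoor agreement on 10.2.1.2: 10.2.2.1 not covered. → 2%.
Line E: tissue paper → 10.2; uncoated → 10.2.1; in rolls → 10.2.1.2. Scheduled 8%. Maristan agreement on 10.2.2: 10.2.1.2 not covered. → 8%.
Sum: 37% + 34% + 24% + 2% + 8% = 105%.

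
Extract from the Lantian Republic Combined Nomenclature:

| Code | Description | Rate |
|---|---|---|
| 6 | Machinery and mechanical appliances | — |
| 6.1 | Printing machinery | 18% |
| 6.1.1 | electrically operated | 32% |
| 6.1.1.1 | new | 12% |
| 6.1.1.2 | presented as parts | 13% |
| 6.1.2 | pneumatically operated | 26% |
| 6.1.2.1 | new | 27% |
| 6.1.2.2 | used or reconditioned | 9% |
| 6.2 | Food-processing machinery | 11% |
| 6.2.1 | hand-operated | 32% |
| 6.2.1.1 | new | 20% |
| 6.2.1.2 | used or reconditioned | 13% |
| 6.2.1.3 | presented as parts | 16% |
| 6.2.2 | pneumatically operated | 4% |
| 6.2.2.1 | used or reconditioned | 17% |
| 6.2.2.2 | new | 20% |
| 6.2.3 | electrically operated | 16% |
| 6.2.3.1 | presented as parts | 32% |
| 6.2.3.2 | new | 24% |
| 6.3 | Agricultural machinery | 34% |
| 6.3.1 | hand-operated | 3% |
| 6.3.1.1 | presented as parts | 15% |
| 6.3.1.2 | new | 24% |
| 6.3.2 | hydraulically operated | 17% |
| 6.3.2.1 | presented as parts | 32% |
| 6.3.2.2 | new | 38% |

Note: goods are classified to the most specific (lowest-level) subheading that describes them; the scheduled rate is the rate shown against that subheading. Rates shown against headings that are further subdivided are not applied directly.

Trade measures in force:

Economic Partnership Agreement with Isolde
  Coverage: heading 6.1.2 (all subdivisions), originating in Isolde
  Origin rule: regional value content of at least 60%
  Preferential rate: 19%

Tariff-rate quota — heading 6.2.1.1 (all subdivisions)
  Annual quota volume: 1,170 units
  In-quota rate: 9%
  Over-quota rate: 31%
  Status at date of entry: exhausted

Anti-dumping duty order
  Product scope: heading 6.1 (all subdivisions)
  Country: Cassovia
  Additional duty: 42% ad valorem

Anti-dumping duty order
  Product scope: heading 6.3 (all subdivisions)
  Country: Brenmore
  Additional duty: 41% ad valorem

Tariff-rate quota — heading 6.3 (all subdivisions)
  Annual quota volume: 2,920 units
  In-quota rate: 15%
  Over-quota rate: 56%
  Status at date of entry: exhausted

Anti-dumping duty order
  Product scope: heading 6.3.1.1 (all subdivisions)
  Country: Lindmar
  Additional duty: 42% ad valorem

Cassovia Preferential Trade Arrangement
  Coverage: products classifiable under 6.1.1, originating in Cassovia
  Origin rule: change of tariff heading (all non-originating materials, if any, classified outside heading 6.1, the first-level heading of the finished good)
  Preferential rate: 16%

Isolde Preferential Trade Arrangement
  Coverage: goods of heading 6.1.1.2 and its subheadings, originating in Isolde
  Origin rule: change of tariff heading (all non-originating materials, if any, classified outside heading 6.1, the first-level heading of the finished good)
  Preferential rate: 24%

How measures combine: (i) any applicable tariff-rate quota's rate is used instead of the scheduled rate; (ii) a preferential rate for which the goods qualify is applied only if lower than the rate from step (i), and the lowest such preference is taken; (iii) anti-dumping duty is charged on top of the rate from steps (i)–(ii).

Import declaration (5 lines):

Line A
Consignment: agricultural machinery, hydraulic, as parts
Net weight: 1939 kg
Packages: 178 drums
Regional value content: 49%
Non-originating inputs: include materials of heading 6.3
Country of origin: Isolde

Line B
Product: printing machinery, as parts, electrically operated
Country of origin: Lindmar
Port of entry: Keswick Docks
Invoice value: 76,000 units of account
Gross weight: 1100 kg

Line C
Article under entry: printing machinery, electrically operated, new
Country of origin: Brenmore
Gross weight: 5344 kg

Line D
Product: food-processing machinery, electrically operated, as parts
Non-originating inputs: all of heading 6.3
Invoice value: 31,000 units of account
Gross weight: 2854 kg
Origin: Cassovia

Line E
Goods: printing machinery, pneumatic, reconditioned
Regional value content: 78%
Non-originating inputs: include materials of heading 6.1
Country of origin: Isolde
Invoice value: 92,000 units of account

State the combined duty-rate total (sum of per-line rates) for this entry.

122%

Line A: agricultural → 6.3; hydraulic → 6.3.2; as parts → 6.3.2.1. Scheduled 32%. quota on 6.3 exhausted → over-quota 56%; Isolde agreement on 6.1.2: 6.3.2.1 not covered; Isolde agreement on 6.1.1.2: 6.3.2.1 not covered. → 56%.
Line B: printing → 6.1; electrically operated → 6.1.1; as parts → 6.1.1.2. Scheduled 13%. No special measure applies. → 13%.
Line C: printing → 6.1; electrically operated → 6.1.1; new → 6.1.1.1. Scheduled 12%. No special measure applies. → 12%.
Line D: food-processing → 6.2; electrically operated → 6.2.3; as parts → 6.2.3.1. Scheduled 32%. Cassovia agreement on 6.1.1: 6.2.3.1 not covered. → 32%.
Line E: printing → 6.1; pneumatic → 6.1.2; reconditioned → 6.1.2.2. Scheduled 9%. Isolde agreement on 6.1.2: RVC ≥ 60% → 19% available; Isolde agreement on 6.1.1.2: 6.1.2.2 not covered; preference 19% not lower than 9% → no reduction. → 9%.
Sum: 56% + 13% + 12% + 32% + 9% = 122%.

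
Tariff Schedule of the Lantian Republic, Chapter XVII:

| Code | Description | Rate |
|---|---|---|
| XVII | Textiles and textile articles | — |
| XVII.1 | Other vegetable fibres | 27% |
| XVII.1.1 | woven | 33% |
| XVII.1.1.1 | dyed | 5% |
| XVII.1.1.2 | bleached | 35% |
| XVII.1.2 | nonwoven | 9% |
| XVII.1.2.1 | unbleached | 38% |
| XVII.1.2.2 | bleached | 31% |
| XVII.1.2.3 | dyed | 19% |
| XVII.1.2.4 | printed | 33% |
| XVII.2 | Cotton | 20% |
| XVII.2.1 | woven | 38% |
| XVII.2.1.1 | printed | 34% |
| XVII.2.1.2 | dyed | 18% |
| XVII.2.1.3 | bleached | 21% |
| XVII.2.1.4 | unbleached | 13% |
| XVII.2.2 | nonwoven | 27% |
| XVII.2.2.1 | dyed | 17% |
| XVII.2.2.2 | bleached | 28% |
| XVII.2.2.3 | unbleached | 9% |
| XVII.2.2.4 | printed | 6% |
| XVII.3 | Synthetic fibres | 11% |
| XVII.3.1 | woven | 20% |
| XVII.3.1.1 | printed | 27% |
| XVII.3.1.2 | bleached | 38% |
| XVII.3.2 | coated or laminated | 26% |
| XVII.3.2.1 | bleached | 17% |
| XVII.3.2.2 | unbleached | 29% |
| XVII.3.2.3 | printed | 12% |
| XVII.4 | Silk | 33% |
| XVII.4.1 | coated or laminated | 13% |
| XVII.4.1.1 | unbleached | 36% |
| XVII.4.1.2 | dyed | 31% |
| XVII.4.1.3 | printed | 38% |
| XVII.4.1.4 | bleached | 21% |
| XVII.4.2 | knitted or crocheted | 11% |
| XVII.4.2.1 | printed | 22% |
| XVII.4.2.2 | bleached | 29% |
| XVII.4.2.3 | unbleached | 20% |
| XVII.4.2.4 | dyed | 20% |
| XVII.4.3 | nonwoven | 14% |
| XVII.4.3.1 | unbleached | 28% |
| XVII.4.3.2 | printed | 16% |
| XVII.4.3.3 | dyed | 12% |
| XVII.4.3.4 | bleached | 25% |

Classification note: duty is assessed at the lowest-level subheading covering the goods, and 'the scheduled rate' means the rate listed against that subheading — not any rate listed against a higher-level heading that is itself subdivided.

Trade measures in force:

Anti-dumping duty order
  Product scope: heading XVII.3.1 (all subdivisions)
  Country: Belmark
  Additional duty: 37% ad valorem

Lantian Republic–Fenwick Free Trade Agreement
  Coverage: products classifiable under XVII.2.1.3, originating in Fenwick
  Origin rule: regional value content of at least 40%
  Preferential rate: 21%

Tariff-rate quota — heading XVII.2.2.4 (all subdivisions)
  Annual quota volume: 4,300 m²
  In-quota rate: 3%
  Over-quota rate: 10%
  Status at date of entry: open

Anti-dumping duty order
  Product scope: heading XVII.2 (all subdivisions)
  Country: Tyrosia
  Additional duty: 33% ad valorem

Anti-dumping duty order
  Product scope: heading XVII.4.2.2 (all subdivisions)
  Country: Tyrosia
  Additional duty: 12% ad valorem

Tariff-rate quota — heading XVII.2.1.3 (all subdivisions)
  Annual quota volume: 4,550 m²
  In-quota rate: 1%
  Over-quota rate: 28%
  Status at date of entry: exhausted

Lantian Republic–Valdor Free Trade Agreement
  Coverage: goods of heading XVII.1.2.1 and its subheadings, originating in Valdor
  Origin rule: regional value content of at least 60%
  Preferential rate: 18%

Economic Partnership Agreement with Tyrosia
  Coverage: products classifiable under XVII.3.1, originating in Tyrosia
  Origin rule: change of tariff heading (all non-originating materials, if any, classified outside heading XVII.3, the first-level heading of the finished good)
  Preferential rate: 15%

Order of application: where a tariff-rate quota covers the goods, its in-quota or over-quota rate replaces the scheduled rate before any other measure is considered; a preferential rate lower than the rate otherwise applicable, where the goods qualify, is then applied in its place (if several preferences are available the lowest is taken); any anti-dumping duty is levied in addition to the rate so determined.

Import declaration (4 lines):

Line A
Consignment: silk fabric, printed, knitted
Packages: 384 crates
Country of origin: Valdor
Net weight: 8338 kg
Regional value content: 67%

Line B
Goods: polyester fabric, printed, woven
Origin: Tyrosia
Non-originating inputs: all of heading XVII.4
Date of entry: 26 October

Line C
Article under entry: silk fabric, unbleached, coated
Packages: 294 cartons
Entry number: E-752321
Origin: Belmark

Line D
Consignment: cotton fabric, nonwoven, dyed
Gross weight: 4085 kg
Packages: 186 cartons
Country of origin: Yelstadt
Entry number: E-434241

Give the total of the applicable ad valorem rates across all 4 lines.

90%

Line A: silk → XVII.4; knitted → XVII.4.2; printed → XVII.4.2.1. Scheduled 22%. Valdor agreement on XVII.1.2.1: XVII.4.2.1 not covered. → 22%.
Line B: polyester → XVII.3; woven → XVII.3.1; printed → XVII.3.1.1. Scheduled 27%. Tyrosia agreement on XVII.3.1: CTH met → 15% available; preferential 15%. → 15%.
Line C: silk → XVII.4; coated → XVII.4.1; unbleached → XVII.4.1.1. Scheduled 36%. No special measure applies. → 36%.
Line D: cotton → XVII.2; nonwoven → XVII.2.2; dyed → XVII.2.2.1. Scheduled 17%. No special measure applies. → 17%.
Sum: 22% + 15% + 36% + 17% = 90%.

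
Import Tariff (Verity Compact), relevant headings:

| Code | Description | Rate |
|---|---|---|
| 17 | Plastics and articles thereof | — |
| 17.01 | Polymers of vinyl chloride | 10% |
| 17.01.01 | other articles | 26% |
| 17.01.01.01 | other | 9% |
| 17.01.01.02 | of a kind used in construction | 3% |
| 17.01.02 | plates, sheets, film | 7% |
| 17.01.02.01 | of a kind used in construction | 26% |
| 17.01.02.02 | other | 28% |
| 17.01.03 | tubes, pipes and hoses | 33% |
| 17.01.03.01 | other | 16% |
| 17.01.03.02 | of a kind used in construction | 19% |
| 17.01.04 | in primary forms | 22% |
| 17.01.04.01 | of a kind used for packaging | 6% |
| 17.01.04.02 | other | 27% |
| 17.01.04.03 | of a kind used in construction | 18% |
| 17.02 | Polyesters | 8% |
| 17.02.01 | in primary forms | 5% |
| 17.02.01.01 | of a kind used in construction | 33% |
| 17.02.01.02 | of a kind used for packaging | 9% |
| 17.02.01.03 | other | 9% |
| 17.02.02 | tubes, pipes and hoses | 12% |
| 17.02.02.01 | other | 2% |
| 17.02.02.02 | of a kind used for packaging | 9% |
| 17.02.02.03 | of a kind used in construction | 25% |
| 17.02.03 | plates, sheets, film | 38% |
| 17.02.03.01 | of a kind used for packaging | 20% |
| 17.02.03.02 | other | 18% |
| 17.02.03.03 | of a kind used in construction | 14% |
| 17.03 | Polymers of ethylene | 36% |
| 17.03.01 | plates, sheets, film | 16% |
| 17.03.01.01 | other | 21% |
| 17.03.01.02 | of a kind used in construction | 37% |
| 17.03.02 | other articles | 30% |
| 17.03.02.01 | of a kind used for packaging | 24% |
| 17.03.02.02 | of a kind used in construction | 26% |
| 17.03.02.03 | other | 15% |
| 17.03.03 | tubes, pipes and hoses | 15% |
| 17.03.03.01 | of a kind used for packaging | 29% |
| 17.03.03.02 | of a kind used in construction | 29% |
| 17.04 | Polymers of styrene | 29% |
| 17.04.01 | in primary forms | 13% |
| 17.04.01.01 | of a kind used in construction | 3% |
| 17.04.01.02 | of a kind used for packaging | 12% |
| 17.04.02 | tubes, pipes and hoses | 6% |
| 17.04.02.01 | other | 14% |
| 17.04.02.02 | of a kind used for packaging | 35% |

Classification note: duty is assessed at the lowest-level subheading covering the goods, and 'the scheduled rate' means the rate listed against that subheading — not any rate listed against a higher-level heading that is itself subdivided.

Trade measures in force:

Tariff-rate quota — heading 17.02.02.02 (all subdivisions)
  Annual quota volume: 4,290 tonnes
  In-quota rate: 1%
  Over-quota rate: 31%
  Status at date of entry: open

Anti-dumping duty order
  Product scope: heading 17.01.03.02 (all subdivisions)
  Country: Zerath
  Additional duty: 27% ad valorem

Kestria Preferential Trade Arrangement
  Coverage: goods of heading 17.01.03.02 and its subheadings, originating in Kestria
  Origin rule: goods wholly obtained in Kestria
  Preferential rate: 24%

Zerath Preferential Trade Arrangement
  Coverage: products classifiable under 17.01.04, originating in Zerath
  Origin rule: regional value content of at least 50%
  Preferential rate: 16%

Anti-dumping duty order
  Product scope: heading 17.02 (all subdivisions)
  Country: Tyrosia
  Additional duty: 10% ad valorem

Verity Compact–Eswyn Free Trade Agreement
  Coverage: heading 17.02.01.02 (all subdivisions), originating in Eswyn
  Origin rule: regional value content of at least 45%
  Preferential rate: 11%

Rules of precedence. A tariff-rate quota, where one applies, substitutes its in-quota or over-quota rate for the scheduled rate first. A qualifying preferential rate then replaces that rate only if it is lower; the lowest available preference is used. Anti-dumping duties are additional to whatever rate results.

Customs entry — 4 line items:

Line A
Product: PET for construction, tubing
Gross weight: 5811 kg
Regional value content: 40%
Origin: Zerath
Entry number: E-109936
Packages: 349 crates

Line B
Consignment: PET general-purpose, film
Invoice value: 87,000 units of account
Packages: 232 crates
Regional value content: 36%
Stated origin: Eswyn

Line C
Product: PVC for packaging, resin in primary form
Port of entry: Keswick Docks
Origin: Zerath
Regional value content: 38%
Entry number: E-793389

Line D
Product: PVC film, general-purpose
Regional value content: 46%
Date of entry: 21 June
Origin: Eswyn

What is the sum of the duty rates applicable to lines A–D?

77%

Line A: PET → 17.02; tubing → 17.02.02; for construction → 17.02.02.03. Scheduled 25%. Zerath agreement on 17.01.04: 17.02.02.03 not covered. → 25%.
Line B: PET → 17.02; film → 17.02.03; general-purpose → 17.02.03.02. Scheduled 18%. Eswyn agreement on 17.02.01.02: 17.02.03.02 not covered. → 18%.
Line C: PVC → 17.01; resin in primary form → 17.01.04; for packaging → 17.01.04.01. Scheduled 6%. Zerath agreement on 17.01.04: RVC < 50%. → 6%.
Line D: PVC → 17.01; film → 17.01.02; general-purpose → 17.01.02.02. Scheduled 28%. Eswyn agreement on 17.02.01.02: 17.01.02.02 not covered. → 28%.
Sum: 25% + 18% + 6% + 28% = 77%.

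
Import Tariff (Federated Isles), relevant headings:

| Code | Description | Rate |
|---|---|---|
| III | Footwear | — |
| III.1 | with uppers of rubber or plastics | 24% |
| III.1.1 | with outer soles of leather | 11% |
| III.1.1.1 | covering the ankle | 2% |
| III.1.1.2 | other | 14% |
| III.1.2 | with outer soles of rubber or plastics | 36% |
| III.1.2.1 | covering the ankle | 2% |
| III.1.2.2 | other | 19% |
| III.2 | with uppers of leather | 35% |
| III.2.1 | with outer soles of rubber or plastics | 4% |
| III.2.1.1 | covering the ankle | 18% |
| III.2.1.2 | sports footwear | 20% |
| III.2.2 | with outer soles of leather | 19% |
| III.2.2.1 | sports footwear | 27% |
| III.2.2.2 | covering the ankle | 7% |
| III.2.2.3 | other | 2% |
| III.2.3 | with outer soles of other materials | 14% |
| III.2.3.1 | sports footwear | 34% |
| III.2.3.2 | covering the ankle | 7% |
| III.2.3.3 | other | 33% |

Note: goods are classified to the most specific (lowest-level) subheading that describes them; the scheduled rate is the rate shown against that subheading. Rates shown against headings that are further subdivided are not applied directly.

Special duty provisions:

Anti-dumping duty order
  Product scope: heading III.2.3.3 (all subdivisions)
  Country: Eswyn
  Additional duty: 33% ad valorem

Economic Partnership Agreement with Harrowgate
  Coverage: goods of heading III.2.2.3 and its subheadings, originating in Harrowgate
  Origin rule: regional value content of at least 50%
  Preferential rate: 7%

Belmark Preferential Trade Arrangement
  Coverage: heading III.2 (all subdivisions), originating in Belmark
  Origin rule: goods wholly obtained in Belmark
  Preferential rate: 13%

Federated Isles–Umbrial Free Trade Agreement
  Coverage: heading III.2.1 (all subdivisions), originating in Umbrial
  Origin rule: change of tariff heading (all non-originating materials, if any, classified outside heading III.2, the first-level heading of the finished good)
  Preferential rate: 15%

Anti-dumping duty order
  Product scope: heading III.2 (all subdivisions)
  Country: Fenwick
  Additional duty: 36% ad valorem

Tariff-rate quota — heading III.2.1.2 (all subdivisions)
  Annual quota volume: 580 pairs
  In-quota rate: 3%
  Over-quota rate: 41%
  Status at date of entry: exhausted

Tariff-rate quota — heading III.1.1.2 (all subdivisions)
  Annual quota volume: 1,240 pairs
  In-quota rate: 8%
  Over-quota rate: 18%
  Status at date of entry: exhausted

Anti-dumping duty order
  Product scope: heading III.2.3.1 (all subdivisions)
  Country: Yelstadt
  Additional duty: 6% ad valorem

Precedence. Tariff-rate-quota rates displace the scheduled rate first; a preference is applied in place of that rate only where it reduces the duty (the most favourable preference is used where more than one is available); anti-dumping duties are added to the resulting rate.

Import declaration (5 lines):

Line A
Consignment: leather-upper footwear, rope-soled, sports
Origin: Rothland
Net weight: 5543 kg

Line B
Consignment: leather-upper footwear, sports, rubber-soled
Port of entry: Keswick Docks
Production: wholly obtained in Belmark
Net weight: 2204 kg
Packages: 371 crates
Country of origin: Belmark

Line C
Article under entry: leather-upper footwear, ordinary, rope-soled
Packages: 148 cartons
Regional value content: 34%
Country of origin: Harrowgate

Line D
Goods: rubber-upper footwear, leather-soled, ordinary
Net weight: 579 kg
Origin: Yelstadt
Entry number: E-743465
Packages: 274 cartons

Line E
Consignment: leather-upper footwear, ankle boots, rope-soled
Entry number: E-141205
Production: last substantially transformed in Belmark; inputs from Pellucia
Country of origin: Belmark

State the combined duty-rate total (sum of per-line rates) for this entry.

Line A: leather-upper → III.2; rope-soled → III.2.3; sports → III.2.3.1. Scheduled 34%. No special measure applies. → 34%.
Line B: leather-upper → III.2; rubber-soled → III.2.1; sports → III.2.1.2. Scheduled 20%. quota on III.2.1.2 exhausted → over-quota 41%; Belmark agreement on III.2: wholly obtained → 13% available; preferential 13%. → 13%.
Line C: leather-upper → III.2; rope-soled → III.2.3; ordinary → III.2.3.3. Scheduled 33%. Harrowgate agreement on III.2.2.3: III.2.3.3 not covered. → 33%.
Line D: rubber-upper → III.1; leather-soled → III.1.1; ordinary → III.1.1.2. Scheduled 14%. quota on III.1.1.2 exhausted → over-quota 18%. → 18%.
Line E: leather-upper → III.2; rope-soled → III.2.3; ankle boots → III.2.3.2. Scheduled 7%. Belmark agreement on III.2: not wholly obtained. → 7%.
Sum: 34% + 13% + 33% + 18% + 7% = 105%.

105%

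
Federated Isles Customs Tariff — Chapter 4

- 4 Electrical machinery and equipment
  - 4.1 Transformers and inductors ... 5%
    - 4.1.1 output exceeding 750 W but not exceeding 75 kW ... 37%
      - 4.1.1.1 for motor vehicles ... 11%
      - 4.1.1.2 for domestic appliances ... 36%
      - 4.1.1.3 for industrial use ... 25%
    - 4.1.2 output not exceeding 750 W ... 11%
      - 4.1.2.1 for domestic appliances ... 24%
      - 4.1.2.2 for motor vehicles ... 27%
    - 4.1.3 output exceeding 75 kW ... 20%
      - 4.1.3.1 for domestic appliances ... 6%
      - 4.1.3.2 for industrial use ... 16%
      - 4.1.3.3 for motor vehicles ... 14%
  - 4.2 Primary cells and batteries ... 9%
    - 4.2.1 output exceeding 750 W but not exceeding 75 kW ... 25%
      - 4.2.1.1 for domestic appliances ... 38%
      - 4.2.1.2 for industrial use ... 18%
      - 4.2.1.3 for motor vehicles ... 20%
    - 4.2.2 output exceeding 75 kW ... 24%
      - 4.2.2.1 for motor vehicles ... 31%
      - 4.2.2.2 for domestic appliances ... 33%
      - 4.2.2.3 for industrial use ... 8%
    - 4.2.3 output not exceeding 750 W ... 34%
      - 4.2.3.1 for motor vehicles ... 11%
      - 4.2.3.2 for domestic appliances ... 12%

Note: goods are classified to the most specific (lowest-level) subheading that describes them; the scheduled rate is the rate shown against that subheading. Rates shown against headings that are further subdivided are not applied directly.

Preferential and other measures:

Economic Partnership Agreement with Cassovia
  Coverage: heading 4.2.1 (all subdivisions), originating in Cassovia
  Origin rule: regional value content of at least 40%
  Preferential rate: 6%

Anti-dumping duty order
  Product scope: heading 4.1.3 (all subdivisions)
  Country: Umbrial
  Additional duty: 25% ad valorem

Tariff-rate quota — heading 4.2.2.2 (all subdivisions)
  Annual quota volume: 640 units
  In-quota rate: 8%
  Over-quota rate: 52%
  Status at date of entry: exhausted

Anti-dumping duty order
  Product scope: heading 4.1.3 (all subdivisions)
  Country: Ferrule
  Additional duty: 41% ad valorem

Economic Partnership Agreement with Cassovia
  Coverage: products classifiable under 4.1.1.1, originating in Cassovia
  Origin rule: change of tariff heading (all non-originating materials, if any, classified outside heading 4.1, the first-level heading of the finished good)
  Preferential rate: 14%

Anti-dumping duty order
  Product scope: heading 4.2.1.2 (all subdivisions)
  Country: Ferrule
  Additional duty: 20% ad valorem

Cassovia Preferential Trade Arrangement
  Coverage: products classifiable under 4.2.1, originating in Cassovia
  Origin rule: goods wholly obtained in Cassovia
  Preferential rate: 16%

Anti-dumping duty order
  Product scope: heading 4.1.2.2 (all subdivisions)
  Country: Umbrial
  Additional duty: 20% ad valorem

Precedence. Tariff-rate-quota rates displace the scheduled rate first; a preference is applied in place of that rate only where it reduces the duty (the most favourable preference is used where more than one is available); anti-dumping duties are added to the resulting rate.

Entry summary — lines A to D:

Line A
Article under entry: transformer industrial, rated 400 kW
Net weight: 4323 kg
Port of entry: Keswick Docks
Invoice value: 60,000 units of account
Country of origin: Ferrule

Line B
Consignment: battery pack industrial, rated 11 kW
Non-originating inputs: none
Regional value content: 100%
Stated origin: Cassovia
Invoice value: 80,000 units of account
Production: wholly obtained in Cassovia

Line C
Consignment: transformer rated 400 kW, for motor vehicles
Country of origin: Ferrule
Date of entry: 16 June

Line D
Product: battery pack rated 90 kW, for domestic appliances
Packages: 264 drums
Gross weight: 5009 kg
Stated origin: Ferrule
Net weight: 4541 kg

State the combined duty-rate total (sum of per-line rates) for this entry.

Line A: transformer → 4.1; rated 400 kW → 4.1.3; industrial → 4.1.3.2. Scheduled 16%. anti-dumping (Ferrule, 4.1.3): +41%; total 16% + 41% = 57%. → 57%.
Line B: battery pack → 4.2; rated 11 kW → 4.2.1; industrial → 4.2.1.2. Scheduled 18%. Cassovia agreement on 4.2.1: RVC ≥ 40% → 6% available; Cassovia agreement on 4.1.1.1: 4.2.1.2 not covered; Cassovia agreement on 4.2.1: wholly obtained → 16% available; preferential 6%. → 6%.
Line C: transformer → 4.1; rated 400 kW → 4.1.3; for motor vehicles → 4.1.3.3. Scheduled 14%. anti-dumping (Ferrule, 4.1.3): +41%; total 14% + 41% = 55%. → 55%.
Line D: battery pack → 4.2; rated 90 kW → 4.2.2; for domestic appliances → 4.2.2.2. Scheduled 33%. quota on 4.2.2.2 exhausted → over-quota 52%. → 52%.
Sum: 57% + 6% + 55% + 52% = 170%.

170%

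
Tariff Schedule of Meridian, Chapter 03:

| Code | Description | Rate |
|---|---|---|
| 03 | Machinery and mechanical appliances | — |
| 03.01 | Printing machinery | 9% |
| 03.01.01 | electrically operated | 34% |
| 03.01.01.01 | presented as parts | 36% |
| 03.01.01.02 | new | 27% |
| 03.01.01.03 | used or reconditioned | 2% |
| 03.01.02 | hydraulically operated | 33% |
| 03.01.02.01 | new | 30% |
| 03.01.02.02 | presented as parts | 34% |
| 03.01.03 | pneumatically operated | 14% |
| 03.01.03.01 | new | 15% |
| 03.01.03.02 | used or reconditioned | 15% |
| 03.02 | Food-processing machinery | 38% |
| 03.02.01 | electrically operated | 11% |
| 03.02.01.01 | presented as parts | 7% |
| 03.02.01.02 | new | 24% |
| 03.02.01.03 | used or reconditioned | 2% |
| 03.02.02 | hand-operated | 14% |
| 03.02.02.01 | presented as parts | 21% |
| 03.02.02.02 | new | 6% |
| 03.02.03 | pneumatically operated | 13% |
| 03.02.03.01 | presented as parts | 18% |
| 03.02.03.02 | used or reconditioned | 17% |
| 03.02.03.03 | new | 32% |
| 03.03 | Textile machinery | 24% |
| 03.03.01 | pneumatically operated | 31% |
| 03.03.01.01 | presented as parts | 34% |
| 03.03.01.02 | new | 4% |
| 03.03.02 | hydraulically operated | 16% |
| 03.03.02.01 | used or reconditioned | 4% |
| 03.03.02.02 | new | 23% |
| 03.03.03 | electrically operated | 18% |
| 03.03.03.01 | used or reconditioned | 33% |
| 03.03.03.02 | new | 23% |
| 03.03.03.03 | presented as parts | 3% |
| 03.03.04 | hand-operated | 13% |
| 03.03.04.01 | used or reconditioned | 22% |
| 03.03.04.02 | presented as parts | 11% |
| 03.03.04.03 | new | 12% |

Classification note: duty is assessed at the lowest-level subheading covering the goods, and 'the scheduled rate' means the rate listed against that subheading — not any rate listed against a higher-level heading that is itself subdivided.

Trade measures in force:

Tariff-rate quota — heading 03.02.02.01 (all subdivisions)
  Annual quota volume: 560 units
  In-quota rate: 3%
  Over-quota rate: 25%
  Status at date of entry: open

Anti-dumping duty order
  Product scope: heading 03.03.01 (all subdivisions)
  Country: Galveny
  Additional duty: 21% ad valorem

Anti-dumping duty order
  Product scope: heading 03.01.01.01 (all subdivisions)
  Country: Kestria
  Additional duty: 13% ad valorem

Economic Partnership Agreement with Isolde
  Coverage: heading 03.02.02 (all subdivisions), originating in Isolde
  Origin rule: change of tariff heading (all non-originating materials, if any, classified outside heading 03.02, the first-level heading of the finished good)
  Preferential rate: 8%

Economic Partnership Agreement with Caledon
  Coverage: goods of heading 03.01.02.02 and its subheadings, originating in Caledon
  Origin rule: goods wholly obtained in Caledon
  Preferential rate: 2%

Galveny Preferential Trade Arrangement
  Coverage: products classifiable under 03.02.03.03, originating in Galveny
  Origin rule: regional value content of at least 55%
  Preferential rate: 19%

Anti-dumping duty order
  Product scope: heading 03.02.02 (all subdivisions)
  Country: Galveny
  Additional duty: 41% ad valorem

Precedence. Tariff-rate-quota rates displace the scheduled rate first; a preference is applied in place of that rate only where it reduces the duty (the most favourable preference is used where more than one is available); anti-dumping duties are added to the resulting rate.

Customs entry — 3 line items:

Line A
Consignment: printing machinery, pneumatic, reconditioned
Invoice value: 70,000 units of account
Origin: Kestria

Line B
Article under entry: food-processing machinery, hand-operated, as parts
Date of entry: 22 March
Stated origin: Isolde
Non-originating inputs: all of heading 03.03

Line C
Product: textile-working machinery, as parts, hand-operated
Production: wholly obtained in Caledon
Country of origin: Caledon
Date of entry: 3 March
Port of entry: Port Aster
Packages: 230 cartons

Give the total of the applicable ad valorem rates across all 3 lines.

29%

Line A: printing → 03.01; pneumatic → 03.01.03; reconditioned → 03.01.03.02. Scheduled 15%. No special measure applies. → 15%.
Line B: food-processing → 03.02; hand-operated → 03.02.02; as parts → 03.02.02.01. Scheduled 21%. quota on 03.02.02.01 open → in-quota 3%; Isolde agreement on 03.02.02: CTH met → 8% available; preference 8% not lower than 3% → no reduction. → 3%.
Line C: textile-working → 03.03; hand-operated → 03.03.04; as parts → 03.03.04.02. Scheduled 11%. Caledon agreement on 03.01.02.02: 03.03.04.02 not covered. → 11%.
Sum: 15% + 3% + 11% = 29%.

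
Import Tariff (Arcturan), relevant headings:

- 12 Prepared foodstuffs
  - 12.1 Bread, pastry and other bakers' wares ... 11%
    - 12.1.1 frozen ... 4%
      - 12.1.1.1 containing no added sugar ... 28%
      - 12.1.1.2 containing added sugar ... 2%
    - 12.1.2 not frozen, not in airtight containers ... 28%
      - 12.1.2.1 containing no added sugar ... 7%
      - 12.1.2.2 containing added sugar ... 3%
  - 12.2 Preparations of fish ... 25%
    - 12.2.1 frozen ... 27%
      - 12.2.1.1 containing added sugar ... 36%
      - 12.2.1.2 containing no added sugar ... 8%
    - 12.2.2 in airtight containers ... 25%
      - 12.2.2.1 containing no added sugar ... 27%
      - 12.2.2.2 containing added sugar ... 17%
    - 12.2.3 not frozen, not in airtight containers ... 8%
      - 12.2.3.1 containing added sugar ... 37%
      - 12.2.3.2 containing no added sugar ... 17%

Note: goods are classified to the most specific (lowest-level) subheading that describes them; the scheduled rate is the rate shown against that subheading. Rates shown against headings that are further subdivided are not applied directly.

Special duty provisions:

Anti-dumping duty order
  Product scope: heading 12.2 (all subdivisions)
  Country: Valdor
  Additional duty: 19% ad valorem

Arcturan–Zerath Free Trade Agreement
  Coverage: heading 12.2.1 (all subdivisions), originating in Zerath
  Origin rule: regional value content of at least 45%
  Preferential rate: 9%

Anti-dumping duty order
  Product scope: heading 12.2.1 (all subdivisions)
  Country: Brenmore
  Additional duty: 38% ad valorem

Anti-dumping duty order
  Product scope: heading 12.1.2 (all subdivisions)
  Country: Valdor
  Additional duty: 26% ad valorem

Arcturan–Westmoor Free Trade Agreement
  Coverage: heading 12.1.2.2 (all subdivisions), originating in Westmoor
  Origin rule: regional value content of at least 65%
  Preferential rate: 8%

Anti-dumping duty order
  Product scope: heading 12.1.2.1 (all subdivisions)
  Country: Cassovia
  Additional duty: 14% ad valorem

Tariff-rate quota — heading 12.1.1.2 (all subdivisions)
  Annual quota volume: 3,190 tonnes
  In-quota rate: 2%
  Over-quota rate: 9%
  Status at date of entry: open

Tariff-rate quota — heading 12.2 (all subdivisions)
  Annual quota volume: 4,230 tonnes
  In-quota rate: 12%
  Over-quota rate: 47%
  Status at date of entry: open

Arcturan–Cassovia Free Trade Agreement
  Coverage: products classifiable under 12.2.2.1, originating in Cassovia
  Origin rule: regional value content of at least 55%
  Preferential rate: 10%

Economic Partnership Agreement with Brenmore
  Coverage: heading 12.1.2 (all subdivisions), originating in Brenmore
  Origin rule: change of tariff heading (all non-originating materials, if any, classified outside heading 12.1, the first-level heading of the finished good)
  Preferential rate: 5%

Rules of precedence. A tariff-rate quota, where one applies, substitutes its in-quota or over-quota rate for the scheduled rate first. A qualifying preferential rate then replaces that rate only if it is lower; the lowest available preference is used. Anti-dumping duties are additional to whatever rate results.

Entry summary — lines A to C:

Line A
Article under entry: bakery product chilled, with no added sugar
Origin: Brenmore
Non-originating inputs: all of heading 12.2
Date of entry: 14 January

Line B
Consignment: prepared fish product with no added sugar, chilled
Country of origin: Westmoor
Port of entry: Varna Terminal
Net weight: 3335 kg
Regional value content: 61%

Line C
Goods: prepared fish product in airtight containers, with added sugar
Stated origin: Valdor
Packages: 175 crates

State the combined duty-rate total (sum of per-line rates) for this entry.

48%

Line A: bakery product → 12.1; chilled → 12.1.2; with no added sugar → 12.1.2.1. Scheduled 7%. Brenmore agreement on 12.1.2: CTH met → 5% available; preferential 5%. → 5%.
Line B: prepared fish product → 12.2; chilled → 12.2.3; with no added sugar → 12.2.3.2. Scheduled 17%. quota on 12.2 open → in-quota 12%; Westmoor agreement on 12.1.2.2: 12.2.3.2 not covered. → 12%.
Line C: prepared fish product → 12.2; in airtight containers → 12.2.2; with added sugar → 12.2.2.2. Scheduled 17%. quota on 12.2 open → in-quota 12%; anti-dumping (Valdor, 12.2): +19%; total 12% + 19% = 31%. → 31%.
Sum: 5% + 12% + 31% = 48%.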